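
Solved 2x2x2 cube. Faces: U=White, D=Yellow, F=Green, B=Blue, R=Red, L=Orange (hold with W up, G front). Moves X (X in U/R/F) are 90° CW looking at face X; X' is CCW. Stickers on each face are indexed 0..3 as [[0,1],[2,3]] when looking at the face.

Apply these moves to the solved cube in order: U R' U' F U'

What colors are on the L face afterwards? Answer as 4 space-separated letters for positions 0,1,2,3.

Answer: B R O R

Derivation:
After move 1 (U): U=WWWW F=RRGG R=BBRR B=OOBB L=GGOO
After move 2 (R'): R=BRBR U=WBWO F=RWGW D=YRYG B=YOYB
After move 3 (U'): U=BOWW F=GGGW R=RWBR B=BRYB L=YOOO
After move 4 (F): F=GGWG U=BOOO R=WWWR D=BRYG L=YYOR
After move 5 (U'): U=OOBO F=YYWG R=GGWR B=WWYB L=BROR
Query: L face = BROR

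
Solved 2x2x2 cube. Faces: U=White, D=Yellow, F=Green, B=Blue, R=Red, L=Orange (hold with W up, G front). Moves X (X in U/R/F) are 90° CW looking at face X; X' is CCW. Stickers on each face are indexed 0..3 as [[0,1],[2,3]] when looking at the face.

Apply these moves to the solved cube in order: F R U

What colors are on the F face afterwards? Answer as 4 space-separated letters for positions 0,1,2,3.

Answer: W W G Y

Derivation:
After move 1 (F): F=GGGG U=WWOO R=WRWR D=RRYY L=OYOY
After move 2 (R): R=WWRR U=WGOG F=GRGY D=RBYB B=OBWB
After move 3 (U): U=OWGG F=WWGY R=OBRR B=OYWB L=GROY
Query: F face = WWGY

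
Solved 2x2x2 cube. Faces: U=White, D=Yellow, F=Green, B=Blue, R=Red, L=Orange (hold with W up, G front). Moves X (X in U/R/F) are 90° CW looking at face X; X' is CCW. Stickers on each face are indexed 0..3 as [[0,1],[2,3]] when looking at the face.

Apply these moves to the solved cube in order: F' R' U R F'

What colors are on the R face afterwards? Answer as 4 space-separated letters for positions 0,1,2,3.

After move 1 (F'): F=GGGG U=WWRR R=YRYR D=OOYY L=OWOW
After move 2 (R'): R=RRYY U=WBRB F=GWGR D=OGYG B=YBOB
After move 3 (U): U=RWBB F=RRGR R=YBYY B=OWOB L=GWOW
After move 4 (R): R=YYYB U=RRBR F=RGGG D=OOYO B=BWWB
After move 5 (F'): F=GGRG U=RRYY R=OYOB D=WWYO L=GROB
Query: R face = OYOB

Answer: O Y O B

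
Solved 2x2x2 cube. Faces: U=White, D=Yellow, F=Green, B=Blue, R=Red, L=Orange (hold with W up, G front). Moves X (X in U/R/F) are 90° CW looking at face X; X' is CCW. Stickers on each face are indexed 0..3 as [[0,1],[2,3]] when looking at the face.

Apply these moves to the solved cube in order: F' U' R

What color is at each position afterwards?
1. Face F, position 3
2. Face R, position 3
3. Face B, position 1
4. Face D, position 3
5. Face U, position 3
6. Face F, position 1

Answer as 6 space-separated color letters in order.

Answer: Y G R Y G O

Derivation:
After move 1 (F'): F=GGGG U=WWRR R=YRYR D=OOYY L=OWOW
After move 2 (U'): U=WRWR F=OWGG R=GGYR B=YRBB L=BBOW
After move 3 (R): R=YGRG U=WWWG F=OOGY D=OBYY B=RRRB
Query 1: F[3] = Y
Query 2: R[3] = G
Query 3: B[1] = R
Query 4: D[3] = Y
Query 5: U[3] = G
Query 6: F[1] = O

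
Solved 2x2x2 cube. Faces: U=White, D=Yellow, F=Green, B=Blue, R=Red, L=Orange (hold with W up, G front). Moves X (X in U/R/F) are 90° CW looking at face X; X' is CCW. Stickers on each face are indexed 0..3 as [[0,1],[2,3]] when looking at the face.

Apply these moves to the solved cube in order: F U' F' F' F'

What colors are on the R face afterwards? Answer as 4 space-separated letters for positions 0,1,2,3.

After move 1 (F): F=GGGG U=WWOO R=WRWR D=RRYY L=OYOY
After move 2 (U'): U=WOWO F=OYGG R=GGWR B=WRBB L=BBOY
After move 3 (F'): F=YGOG U=WOGW R=RGRR D=BYYY L=BOOW
After move 4 (F'): F=GGYO U=WORR R=YGBR D=OWYY L=BWOG
After move 5 (F'): F=GOGY U=WOYB R=WGOR D=WGYY L=BROR
Query: R face = WGOR

Answer: W G O R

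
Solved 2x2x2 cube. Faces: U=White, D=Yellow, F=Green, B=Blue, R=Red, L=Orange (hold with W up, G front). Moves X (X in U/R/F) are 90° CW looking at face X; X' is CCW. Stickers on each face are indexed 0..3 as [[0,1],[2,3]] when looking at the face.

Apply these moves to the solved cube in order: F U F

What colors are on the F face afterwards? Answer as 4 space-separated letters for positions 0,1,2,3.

After move 1 (F): F=GGGG U=WWOO R=WRWR D=RRYY L=OYOY
After move 2 (U): U=OWOW F=WRGG R=BBWR B=OYBB L=GGOY
After move 3 (F): F=GWGR U=OWYG R=OBWR D=WBYY L=GROR
Query: F face = GWGR

Answer: G W G R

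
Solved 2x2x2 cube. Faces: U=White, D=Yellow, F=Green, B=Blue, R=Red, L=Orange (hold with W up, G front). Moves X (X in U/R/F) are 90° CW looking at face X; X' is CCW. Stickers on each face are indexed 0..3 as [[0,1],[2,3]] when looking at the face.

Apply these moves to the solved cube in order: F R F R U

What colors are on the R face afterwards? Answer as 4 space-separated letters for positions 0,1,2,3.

Answer: Y B R W

Derivation:
After move 1 (F): F=GGGG U=WWOO R=WRWR D=RRYY L=OYOY
After move 2 (R): R=WWRR U=WGOG F=GRGY D=RBYB B=OBWB
After move 3 (F): F=GGYR U=WGYY R=OWGR D=RWYB L=OROB
After move 4 (R): R=GORW U=WGYR F=GWYB D=RWYO B=YBGB
After move 5 (U): U=YWRG F=GOYB R=YBRW B=ORGB L=GWOB
Query: R face = YBRW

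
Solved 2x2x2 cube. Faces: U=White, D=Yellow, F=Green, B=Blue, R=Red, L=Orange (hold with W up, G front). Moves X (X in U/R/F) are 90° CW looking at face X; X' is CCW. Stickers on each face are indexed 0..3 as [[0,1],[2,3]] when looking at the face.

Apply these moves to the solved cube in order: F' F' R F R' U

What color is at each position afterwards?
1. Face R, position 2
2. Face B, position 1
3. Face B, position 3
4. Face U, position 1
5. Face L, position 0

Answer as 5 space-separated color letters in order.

Answer: Y W B W G

Derivation:
After move 1 (F'): F=GGGG U=WWRR R=YRYR D=OOYY L=OWOW
After move 2 (F'): F=GGGG U=WWYY R=OROR D=WWYY L=OROR
After move 3 (R): R=OORR U=WGYG F=GWGY D=WBYB B=YBWB
After move 4 (F): F=GGYW U=WGRR R=YOGR D=ROYB L=OWOB
After move 5 (R'): R=ORYG U=WWRY F=GGYR D=RGYW B=BBOB
After move 6 (U): U=RWYW F=ORYR R=BBYG B=OWOB L=GGOB
Query 1: R[2] = Y
Query 2: B[1] = W
Query 3: B[3] = B
Query 4: U[1] = W
Query 5: L[0] = G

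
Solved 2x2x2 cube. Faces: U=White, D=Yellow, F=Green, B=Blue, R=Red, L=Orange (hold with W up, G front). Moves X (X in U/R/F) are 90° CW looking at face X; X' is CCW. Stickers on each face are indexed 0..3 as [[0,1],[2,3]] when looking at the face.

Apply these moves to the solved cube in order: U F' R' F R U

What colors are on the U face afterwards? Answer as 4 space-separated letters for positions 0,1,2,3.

After move 1 (U): U=WWWW F=RRGG R=BBRR B=OOBB L=GGOO
After move 2 (F'): F=RGRG U=WWBR R=YBYR D=GOYY L=GWOW
After move 3 (R'): R=BRYY U=WBBO F=RWRR D=GGYG B=YOOB
After move 4 (F): F=RRRW U=WBWW R=BROY D=YBYG L=GGOG
After move 5 (R): R=OBYR U=WRWW F=RBRG D=YOYY B=WOBB
After move 6 (U): U=WWWR F=OBRG R=WOYR B=GGBB L=RBOG
Query: U face = WWWR

Answer: W W W R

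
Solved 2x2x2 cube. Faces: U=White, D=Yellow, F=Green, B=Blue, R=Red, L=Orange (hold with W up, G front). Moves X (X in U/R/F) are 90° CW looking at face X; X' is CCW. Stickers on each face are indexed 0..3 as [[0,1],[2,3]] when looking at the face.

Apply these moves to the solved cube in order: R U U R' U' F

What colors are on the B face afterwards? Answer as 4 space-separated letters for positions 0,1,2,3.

After move 1 (R): R=RRRR U=WGWG F=GYGY D=YBYB B=WBWB
After move 2 (U): U=WWGG F=RRGY R=WBRR B=OOWB L=GYOO
After move 3 (U): U=GWGW F=WBGY R=OORR B=GYWB L=RROO
After move 4 (R'): R=OROR U=GWGG F=WWGW D=YBYY B=BYBB
After move 5 (U'): U=WGGG F=RRGW R=WWOR B=ORBB L=BYOO
After move 6 (F): F=GRWR U=WGOY R=GWGR D=OWYY L=BYOB
Query: B face = ORBB

Answer: O R B B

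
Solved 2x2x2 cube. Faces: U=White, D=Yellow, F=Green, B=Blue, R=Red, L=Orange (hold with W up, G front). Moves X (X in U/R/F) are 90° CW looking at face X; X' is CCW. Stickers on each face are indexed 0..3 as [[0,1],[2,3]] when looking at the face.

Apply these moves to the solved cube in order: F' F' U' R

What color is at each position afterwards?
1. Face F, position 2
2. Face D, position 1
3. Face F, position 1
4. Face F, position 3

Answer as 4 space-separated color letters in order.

After move 1 (F'): F=GGGG U=WWRR R=YRYR D=OOYY L=OWOW
After move 2 (F'): F=GGGG U=WWYY R=OROR D=WWYY L=OROR
After move 3 (U'): U=WYWY F=ORGG R=GGOR B=ORBB L=BBOR
After move 4 (R): R=OGRG U=WRWG F=OWGY D=WBYO B=YRYB
Query 1: F[2] = G
Query 2: D[1] = B
Query 3: F[1] = W
Query 4: F[3] = Y

Answer: G B W Y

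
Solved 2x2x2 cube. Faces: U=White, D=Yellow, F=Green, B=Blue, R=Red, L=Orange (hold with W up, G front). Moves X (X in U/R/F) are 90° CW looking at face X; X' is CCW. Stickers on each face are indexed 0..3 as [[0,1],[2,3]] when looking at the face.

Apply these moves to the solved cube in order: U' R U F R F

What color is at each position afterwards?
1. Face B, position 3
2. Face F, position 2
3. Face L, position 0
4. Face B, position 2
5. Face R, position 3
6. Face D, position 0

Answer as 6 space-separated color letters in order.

After move 1 (U'): U=WWWW F=OOGG R=GGRR B=RRBB L=BBOO
After move 2 (R): R=RGRG U=WOWG F=OYGY D=YBYR B=WRWB
After move 3 (U): U=WWGO F=RGGY R=WRRG B=BBWB L=OYOO
After move 4 (F): F=GRYG U=WWOY R=GROG D=RWYR L=OYOB
After move 5 (R): R=OGGR U=WROG F=GWYR D=RWYB B=YBWB
After move 6 (F): F=YGRW U=WRBY R=OGGR D=GOYB L=OROW
Query 1: B[3] = B
Query 2: F[2] = R
Query 3: L[0] = O
Query 4: B[2] = W
Query 5: R[3] = R
Query 6: D[0] = G

Answer: B R O W R G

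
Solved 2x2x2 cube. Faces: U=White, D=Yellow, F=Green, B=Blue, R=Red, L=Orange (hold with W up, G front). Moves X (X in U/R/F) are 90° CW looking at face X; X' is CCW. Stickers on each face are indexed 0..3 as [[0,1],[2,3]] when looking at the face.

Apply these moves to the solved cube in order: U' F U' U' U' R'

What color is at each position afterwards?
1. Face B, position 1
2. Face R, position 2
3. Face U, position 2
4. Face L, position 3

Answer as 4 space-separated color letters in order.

Answer: Y R B Y

Derivation:
After move 1 (U'): U=WWWW F=OOGG R=GGRR B=RRBB L=BBOO
After move 2 (F): F=GOGO U=WWOB R=WGWR D=RGYY L=BYOY
After move 3 (U'): U=WBWO F=BYGO R=GOWR B=WGBB L=RROY
After move 4 (U'): U=BOWW F=RRGO R=BYWR B=GOBB L=WGOY
After move 5 (U'): U=OWBW F=WGGO R=RRWR B=BYBB L=GOOY
After move 6 (R'): R=RRRW U=OBBB F=WWGW D=RGYO B=YYGB
Query 1: B[1] = Y
Query 2: R[2] = R
Query 3: U[2] = B
Query 4: L[3] = Y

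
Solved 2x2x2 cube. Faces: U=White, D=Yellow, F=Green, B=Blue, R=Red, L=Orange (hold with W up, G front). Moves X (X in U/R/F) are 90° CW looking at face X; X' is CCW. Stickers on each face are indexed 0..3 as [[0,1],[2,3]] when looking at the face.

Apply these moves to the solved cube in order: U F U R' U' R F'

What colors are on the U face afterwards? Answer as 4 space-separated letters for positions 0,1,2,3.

After move 1 (U): U=WWWW F=RRGG R=BBRR B=OOBB L=GGOO
After move 2 (F): F=GRGR U=WWOG R=WBWR D=RBYY L=GYOY
After move 3 (U): U=OWGW F=WBGR R=OOWR B=GYBB L=GROY
After move 4 (R'): R=OROW U=OBGG F=WWGW D=RBYR B=YYBB
After move 5 (U'): U=BGOG F=GRGW R=WWOW B=ORBB L=YYOY
After move 6 (R): R=OWWW U=BROW F=GBGR D=RBYO B=GRGB
After move 7 (F'): F=BRGG U=BROW R=BWRW D=YYYO L=YWOO
Query: U face = BROW

Answer: B R O W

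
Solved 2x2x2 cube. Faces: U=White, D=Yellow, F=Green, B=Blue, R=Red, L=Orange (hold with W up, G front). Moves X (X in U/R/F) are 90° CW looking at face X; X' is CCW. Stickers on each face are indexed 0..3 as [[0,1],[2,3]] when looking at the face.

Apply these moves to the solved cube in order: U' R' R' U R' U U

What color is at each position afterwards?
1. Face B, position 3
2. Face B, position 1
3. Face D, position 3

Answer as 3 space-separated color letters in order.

After move 1 (U'): U=WWWW F=OOGG R=GGRR B=RRBB L=BBOO
After move 2 (R'): R=GRGR U=WBWR F=OWGW D=YOYG B=YRYB
After move 3 (R'): R=RRGG U=WYWY F=OBGR D=YWYW B=GROB
After move 4 (U): U=WWYY F=RRGR R=GRGG B=BBOB L=OBOO
After move 5 (R'): R=RGGG U=WOYB F=RWGY D=YRYR B=WBWB
After move 6 (U): U=YWBO F=RGGY R=WBGG B=OBWB L=RWOO
After move 7 (U): U=BYOW F=WBGY R=OBGG B=RWWB L=RGOO
Query 1: B[3] = B
Query 2: B[1] = W
Query 3: D[3] = R

Answer: B W R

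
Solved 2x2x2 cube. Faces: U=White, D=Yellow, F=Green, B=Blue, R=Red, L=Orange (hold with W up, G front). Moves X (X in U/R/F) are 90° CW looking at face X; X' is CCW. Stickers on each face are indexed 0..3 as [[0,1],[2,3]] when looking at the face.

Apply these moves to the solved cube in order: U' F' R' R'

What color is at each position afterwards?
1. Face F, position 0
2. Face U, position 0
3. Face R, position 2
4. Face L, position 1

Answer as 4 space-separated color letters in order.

Answer: O W G W

Derivation:
After move 1 (U'): U=WWWW F=OOGG R=GGRR B=RRBB L=BBOO
After move 2 (F'): F=OGOG U=WWGR R=YGYR D=BOYY L=BWOW
After move 3 (R'): R=GRYY U=WBGR F=OWOR D=BGYG B=YROB
After move 4 (R'): R=RYGY U=WOGY F=OBOR D=BWYR B=GRGB
Query 1: F[0] = O
Query 2: U[0] = W
Query 3: R[2] = G
Query 4: L[1] = W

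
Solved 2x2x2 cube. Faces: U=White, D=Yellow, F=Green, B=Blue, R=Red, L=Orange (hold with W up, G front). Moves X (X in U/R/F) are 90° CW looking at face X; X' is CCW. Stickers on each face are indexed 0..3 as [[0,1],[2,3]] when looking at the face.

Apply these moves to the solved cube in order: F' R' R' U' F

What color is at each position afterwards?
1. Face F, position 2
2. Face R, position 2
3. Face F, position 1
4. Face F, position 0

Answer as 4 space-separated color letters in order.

Answer: B R O G

Derivation:
After move 1 (F'): F=GGGG U=WWRR R=YRYR D=OOYY L=OWOW
After move 2 (R'): R=RRYY U=WBRB F=GWGR D=OGYG B=YBOB
After move 3 (R'): R=RYRY U=WORY F=GBGB D=OWYR B=GBGB
After move 4 (U'): U=OYWR F=OWGB R=GBRY B=RYGB L=GBOW
After move 5 (F): F=GOBW U=OYWB R=WBRY D=RGYR L=GOOW
Query 1: F[2] = B
Query 2: R[2] = R
Query 3: F[1] = O
Query 4: F[0] = G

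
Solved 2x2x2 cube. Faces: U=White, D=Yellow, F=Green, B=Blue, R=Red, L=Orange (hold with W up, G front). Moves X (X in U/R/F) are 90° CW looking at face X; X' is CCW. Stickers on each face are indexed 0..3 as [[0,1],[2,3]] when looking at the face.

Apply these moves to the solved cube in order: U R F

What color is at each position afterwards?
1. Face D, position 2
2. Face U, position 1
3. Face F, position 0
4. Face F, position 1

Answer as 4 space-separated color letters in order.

After move 1 (U): U=WWWW F=RRGG R=BBRR B=OOBB L=GGOO
After move 2 (R): R=RBRB U=WRWG F=RYGY D=YBYO B=WOWB
After move 3 (F): F=GRYY U=WROG R=WBGB D=RRYO L=GYOB
Query 1: D[2] = Y
Query 2: U[1] = R
Query 3: F[0] = G
Query 4: F[1] = R

Answer: Y R G R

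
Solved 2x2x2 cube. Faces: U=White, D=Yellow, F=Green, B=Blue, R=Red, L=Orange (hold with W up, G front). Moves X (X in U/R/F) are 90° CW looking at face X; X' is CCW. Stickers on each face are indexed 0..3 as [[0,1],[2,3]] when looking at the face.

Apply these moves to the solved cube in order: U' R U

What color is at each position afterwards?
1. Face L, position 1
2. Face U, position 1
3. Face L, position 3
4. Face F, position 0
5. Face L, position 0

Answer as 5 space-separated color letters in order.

Answer: Y W O R O

Derivation:
After move 1 (U'): U=WWWW F=OOGG R=GGRR B=RRBB L=BBOO
After move 2 (R): R=RGRG U=WOWG F=OYGY D=YBYR B=WRWB
After move 3 (U): U=WWGO F=RGGY R=WRRG B=BBWB L=OYOO
Query 1: L[1] = Y
Query 2: U[1] = W
Query 3: L[3] = O
Query 4: F[0] = R
Query 5: L[0] = O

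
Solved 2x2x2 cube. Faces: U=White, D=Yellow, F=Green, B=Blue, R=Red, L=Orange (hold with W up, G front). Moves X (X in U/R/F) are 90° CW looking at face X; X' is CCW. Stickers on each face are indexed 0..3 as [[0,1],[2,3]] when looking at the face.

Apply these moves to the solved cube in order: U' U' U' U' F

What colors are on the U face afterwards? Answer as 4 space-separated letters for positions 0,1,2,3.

Answer: W W O O

Derivation:
After move 1 (U'): U=WWWW F=OOGG R=GGRR B=RRBB L=BBOO
After move 2 (U'): U=WWWW F=BBGG R=OORR B=GGBB L=RROO
After move 3 (U'): U=WWWW F=RRGG R=BBRR B=OOBB L=GGOO
After move 4 (U'): U=WWWW F=GGGG R=RRRR B=BBBB L=OOOO
After move 5 (F): F=GGGG U=WWOO R=WRWR D=RRYY L=OYOY
Query: U face = WWOO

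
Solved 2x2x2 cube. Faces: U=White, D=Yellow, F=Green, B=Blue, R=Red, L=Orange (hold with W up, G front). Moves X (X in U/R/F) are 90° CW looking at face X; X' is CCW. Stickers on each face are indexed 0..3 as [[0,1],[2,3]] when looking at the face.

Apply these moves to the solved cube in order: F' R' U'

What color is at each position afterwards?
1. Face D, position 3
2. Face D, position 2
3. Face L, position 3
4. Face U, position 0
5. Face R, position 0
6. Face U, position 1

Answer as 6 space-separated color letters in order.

After move 1 (F'): F=GGGG U=WWRR R=YRYR D=OOYY L=OWOW
After move 2 (R'): R=RRYY U=WBRB F=GWGR D=OGYG B=YBOB
After move 3 (U'): U=BBWR F=OWGR R=GWYY B=RROB L=YBOW
Query 1: D[3] = G
Query 2: D[2] = Y
Query 3: L[3] = W
Query 4: U[0] = B
Query 5: R[0] = G
Query 6: U[1] = B

Answer: G Y W B G B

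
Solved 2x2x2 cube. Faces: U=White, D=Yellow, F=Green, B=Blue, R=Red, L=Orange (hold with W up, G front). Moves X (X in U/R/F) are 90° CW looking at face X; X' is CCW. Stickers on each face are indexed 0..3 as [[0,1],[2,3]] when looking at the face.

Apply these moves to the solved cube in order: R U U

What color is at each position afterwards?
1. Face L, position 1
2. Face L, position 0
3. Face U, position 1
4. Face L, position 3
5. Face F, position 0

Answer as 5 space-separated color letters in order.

After move 1 (R): R=RRRR U=WGWG F=GYGY D=YBYB B=WBWB
After move 2 (U): U=WWGG F=RRGY R=WBRR B=OOWB L=GYOO
After move 3 (U): U=GWGW F=WBGY R=OORR B=GYWB L=RROO
Query 1: L[1] = R
Query 2: L[0] = R
Query 3: U[1] = W
Query 4: L[3] = O
Query 5: F[0] = W

Answer: R R W O W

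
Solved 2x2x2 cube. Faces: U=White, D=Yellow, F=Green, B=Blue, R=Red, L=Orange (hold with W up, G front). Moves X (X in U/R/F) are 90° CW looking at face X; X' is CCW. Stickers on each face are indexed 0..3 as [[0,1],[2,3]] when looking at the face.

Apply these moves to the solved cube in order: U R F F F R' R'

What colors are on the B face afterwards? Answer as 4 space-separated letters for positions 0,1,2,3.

After move 1 (U): U=WWWW F=RRGG R=BBRR B=OOBB L=GGOO
After move 2 (R): R=RBRB U=WRWG F=RYGY D=YBYO B=WOWB
After move 3 (F): F=GRYY U=WROG R=WBGB D=RRYO L=GYOB
After move 4 (F): F=YGYR U=WRBY R=OBGB D=GWYO L=GROR
After move 5 (F): F=YYRG U=WRRR R=BBYB D=GOYO L=GGOW
After move 6 (R'): R=BBBY U=WWRW F=YRRR D=GYYG B=OOOB
After move 7 (R'): R=BYBB U=WORO F=YWRW D=GRYR B=GOYB
Query: B face = GOYB

Answer: G O Y B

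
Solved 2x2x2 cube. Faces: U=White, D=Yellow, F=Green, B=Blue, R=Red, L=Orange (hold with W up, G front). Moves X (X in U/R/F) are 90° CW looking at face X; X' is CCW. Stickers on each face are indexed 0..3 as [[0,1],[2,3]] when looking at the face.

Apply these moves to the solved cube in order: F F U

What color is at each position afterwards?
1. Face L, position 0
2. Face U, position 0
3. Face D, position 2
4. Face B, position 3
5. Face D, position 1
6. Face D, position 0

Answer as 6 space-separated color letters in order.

After move 1 (F): F=GGGG U=WWOO R=WRWR D=RRYY L=OYOY
After move 2 (F): F=GGGG U=WWYY R=OROR D=WWYY L=OROR
After move 3 (U): U=YWYW F=ORGG R=BBOR B=ORBB L=GGOR
Query 1: L[0] = G
Query 2: U[0] = Y
Query 3: D[2] = Y
Query 4: B[3] = B
Query 5: D[1] = W
Query 6: D[0] = W

Answer: G Y Y B W W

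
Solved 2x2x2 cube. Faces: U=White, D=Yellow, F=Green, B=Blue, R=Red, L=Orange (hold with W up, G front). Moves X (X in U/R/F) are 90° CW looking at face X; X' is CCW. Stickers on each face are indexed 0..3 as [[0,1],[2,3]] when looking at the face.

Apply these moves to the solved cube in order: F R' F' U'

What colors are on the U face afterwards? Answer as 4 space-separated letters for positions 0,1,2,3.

Answer: B W W R

Derivation:
After move 1 (F): F=GGGG U=WWOO R=WRWR D=RRYY L=OYOY
After move 2 (R'): R=RRWW U=WBOB F=GWGO D=RGYG B=YBRB
After move 3 (F'): F=WOGG U=WBRW R=GRRW D=YYYG L=OBOO
After move 4 (U'): U=BWWR F=OBGG R=WORW B=GRRB L=YBOO
Query: U face = BWWR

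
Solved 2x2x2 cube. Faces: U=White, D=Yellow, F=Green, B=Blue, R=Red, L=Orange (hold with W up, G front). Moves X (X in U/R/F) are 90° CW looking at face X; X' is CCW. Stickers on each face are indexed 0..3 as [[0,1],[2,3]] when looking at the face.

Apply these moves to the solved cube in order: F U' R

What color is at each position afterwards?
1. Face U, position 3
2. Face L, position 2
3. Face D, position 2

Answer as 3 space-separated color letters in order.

After move 1 (F): F=GGGG U=WWOO R=WRWR D=RRYY L=OYOY
After move 2 (U'): U=WOWO F=OYGG R=GGWR B=WRBB L=BBOY
After move 3 (R): R=WGRG U=WYWG F=ORGY D=RBYW B=OROB
Query 1: U[3] = G
Query 2: L[2] = O
Query 3: D[2] = Y

Answer: G O Y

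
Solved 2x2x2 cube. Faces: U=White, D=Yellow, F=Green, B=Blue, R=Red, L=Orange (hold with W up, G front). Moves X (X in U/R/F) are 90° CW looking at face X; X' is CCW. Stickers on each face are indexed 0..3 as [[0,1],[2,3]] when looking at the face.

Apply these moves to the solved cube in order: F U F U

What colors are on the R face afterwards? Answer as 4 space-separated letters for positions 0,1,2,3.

After move 1 (F): F=GGGG U=WWOO R=WRWR D=RRYY L=OYOY
After move 2 (U): U=OWOW F=WRGG R=BBWR B=OYBB L=GGOY
After move 3 (F): F=GWGR U=OWYG R=OBWR D=WBYY L=GROR
After move 4 (U): U=YOGW F=OBGR R=OYWR B=GRBB L=GWOR
Query: R face = OYWR

Answer: O Y W R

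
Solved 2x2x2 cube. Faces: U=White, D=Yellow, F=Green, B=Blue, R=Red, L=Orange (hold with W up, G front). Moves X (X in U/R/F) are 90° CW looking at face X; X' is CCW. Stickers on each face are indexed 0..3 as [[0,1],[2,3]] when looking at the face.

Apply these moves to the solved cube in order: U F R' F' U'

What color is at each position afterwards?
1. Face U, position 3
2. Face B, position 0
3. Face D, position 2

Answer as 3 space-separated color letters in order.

Answer: B R Y

Derivation:
After move 1 (U): U=WWWW F=RRGG R=BBRR B=OOBB L=GGOO
After move 2 (F): F=GRGR U=WWOG R=WBWR D=RBYY L=GYOY
After move 3 (R'): R=BRWW U=WBOO F=GWGG D=RRYR B=YOBB
After move 4 (F'): F=WGGG U=WBBW R=RRRW D=YYYR L=GOOO
After move 5 (U'): U=BWWB F=GOGG R=WGRW B=RRBB L=YOOO
Query 1: U[3] = B
Query 2: B[0] = R
Query 3: D[2] = Y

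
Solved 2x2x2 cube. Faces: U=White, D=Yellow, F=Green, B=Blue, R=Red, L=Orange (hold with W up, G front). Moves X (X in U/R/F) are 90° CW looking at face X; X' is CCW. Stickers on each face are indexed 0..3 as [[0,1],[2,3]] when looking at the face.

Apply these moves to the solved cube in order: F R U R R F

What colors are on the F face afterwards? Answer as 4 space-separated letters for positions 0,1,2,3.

After move 1 (F): F=GGGG U=WWOO R=WRWR D=RRYY L=OYOY
After move 2 (R): R=WWRR U=WGOG F=GRGY D=RBYB B=OBWB
After move 3 (U): U=OWGG F=WWGY R=OBRR B=OYWB L=GROY
After move 4 (R): R=RORB U=OWGY F=WBGB D=RWYO B=GYWB
After move 5 (R): R=RRBO U=OBGB F=WWGO D=RWYG B=YYWB
After move 6 (F): F=GWOW U=OBYR R=GRBO D=BRYG L=GROW
Query: F face = GWOW

Answer: G W O W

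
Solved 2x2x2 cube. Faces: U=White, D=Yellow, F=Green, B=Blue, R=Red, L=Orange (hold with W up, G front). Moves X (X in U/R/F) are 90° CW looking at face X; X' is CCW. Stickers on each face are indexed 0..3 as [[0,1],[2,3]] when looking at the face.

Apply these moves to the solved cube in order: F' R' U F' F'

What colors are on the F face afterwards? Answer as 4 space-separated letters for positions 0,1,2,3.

Answer: R G R R

Derivation:
After move 1 (F'): F=GGGG U=WWRR R=YRYR D=OOYY L=OWOW
After move 2 (R'): R=RRYY U=WBRB F=GWGR D=OGYG B=YBOB
After move 3 (U): U=RWBB F=RRGR R=YBYY B=OWOB L=GWOW
After move 4 (F'): F=RRRG U=RWYY R=GBOY D=WWYG L=GBOB
After move 5 (F'): F=RGRR U=RWGO R=WBWY D=BBYG L=GYOY
Query: F face = RGRR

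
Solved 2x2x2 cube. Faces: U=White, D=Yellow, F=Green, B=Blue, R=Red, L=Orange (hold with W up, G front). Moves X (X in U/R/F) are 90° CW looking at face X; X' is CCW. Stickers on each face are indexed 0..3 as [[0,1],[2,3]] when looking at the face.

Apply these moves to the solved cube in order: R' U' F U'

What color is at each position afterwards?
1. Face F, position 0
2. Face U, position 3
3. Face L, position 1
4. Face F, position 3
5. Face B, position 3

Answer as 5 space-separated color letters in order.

Answer: Y O R O B

Derivation:
After move 1 (R'): R=RRRR U=WBWB F=GWGW D=YGYG B=YBYB
After move 2 (U'): U=BBWW F=OOGW R=GWRR B=RRYB L=YBOO
After move 3 (F): F=GOWO U=BBOB R=WWWR D=RGYG L=YYOG
After move 4 (U'): U=BBBO F=YYWO R=GOWR B=WWYB L=RROG
Query 1: F[0] = Y
Query 2: U[3] = O
Query 3: L[1] = R
Query 4: F[3] = O
Query 5: B[3] = B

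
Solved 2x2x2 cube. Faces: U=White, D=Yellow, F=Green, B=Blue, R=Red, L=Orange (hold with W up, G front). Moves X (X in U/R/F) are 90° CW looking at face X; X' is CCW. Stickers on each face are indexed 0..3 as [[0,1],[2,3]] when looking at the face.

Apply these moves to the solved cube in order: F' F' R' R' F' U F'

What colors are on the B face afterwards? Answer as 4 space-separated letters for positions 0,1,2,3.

After move 1 (F'): F=GGGG U=WWRR R=YRYR D=OOYY L=OWOW
After move 2 (F'): F=GGGG U=WWYY R=OROR D=WWYY L=OROR
After move 3 (R'): R=RROO U=WBYB F=GWGY D=WGYG B=YBWB
After move 4 (R'): R=RORO U=WWYY F=GBGB D=WWYY B=GBGB
After move 5 (F'): F=BBGG U=WWRR R=WOWO D=RRYY L=OYOY
After move 6 (U): U=RWRW F=WOGG R=GBWO B=OYGB L=BBOY
After move 7 (F'): F=OGWG U=RWGW R=RBRO D=BYYY L=BWOR
Query: B face = OYGB

Answer: O Y G B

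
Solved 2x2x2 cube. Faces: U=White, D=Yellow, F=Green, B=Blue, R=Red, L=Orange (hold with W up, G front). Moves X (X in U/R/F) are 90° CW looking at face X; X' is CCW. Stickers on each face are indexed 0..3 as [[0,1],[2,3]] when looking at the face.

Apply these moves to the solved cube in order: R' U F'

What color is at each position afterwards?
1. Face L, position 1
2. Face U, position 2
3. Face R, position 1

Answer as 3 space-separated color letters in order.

After move 1 (R'): R=RRRR U=WBWB F=GWGW D=YGYG B=YBYB
After move 2 (U): U=WWBB F=RRGW R=YBRR B=OOYB L=GWOO
After move 3 (F'): F=RWRG U=WWYR R=GBYR D=WOYG L=GBOB
Query 1: L[1] = B
Query 2: U[2] = Y
Query 3: R[1] = B

Answer: B Y B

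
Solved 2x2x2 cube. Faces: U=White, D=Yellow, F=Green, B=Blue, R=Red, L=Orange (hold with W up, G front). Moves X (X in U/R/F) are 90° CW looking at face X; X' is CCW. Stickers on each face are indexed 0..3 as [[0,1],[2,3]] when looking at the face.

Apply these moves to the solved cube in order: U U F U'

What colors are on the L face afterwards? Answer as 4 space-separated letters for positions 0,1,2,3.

Answer: G G O Y

Derivation:
After move 1 (U): U=WWWW F=RRGG R=BBRR B=OOBB L=GGOO
After move 2 (U): U=WWWW F=BBGG R=OORR B=GGBB L=RROO
After move 3 (F): F=GBGB U=WWOR R=WOWR D=ROYY L=RYOY
After move 4 (U'): U=WRWO F=RYGB R=GBWR B=WOBB L=GGOY
Query: L face = GGOY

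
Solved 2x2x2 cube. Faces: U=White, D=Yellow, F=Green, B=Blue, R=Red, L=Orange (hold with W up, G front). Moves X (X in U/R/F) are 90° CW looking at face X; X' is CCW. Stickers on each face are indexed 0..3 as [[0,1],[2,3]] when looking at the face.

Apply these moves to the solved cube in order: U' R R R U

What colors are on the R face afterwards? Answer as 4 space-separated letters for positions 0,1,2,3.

After move 1 (U'): U=WWWW F=OOGG R=GGRR B=RRBB L=BBOO
After move 2 (R): R=RGRG U=WOWG F=OYGY D=YBYR B=WRWB
After move 3 (R): R=RRGG U=WYWY F=OBGR D=YWYW B=GROB
After move 4 (R): R=GRGR U=WBWR F=OWGW D=YOYG B=YRYB
After move 5 (U): U=WWRB F=GRGW R=YRGR B=BBYB L=OWOO
Query: R face = YRGR

Answer: Y R G R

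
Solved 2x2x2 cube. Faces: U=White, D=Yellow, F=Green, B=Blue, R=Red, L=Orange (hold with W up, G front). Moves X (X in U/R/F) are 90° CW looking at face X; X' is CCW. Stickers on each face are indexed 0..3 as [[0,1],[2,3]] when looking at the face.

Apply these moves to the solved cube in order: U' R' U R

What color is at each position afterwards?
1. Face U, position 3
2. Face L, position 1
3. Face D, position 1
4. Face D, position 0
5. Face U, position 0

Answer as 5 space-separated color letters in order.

After move 1 (U'): U=WWWW F=OOGG R=GGRR B=RRBB L=BBOO
After move 2 (R'): R=GRGR U=WBWR F=OWGW D=YOYG B=YRYB
After move 3 (U): U=WWRB F=GRGW R=YRGR B=BBYB L=OWOO
After move 4 (R): R=GYRR U=WRRW F=GOGG D=YYYB B=BBWB
Query 1: U[3] = W
Query 2: L[1] = W
Query 3: D[1] = Y
Query 4: D[0] = Y
Query 5: U[0] = W

Answer: W W Y Y W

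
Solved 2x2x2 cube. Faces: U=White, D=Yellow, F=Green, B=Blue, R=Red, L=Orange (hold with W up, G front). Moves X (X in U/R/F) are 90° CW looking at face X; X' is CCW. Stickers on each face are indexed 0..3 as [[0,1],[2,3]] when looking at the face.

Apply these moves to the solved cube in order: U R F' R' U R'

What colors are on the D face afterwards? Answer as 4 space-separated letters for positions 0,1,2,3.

Answer: G B Y R

Derivation:
After move 1 (U): U=WWWW F=RRGG R=BBRR B=OOBB L=GGOO
After move 2 (R): R=RBRB U=WRWG F=RYGY D=YBYO B=WOWB
After move 3 (F'): F=YYRG U=WRRR R=BBYB D=GOYO L=GGOW
After move 4 (R'): R=BBBY U=WWRW F=YRRR D=GYYG B=OOOB
After move 5 (U): U=RWWW F=BBRR R=OOBY B=GGOB L=YROW
After move 6 (R'): R=OYOB U=ROWG F=BWRW D=GBYR B=GGYB
Query: D face = GBYR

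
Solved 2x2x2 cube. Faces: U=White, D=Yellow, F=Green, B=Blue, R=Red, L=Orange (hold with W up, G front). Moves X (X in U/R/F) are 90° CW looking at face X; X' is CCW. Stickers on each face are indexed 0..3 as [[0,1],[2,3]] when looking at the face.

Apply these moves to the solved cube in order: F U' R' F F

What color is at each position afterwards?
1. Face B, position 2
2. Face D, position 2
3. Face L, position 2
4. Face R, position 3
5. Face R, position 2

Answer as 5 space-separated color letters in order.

Answer: R Y O W B

Derivation:
After move 1 (F): F=GGGG U=WWOO R=WRWR D=RRYY L=OYOY
After move 2 (U'): U=WOWO F=OYGG R=GGWR B=WRBB L=BBOY
After move 3 (R'): R=GRGW U=WBWW F=OOGO D=RYYG B=YRRB
After move 4 (F): F=GOOO U=WBYB R=WRWW D=GGYG L=BROY
After move 5 (F): F=OGOO U=WBYR R=YRBW D=WWYG L=BGOG
Query 1: B[2] = R
Query 2: D[2] = Y
Query 3: L[2] = O
Query 4: R[3] = W
Query 5: R[2] = B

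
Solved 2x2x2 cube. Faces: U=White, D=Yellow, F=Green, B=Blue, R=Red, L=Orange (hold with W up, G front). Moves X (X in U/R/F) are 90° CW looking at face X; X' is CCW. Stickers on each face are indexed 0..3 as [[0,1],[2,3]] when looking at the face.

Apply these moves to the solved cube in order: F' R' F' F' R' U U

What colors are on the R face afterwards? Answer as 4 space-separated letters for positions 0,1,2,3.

Answer: O Y W W

Derivation:
After move 1 (F'): F=GGGG U=WWRR R=YRYR D=OOYY L=OWOW
After move 2 (R'): R=RRYY U=WBRB F=GWGR D=OGYG B=YBOB
After move 3 (F'): F=WRGG U=WBRY R=GROY D=WWYG L=OBOR
After move 4 (F'): F=RGWG U=WBGO R=WRWY D=BRYG L=OYOR
After move 5 (R'): R=RYWW U=WOGY F=RBWO D=BGYG B=GBRB
After move 6 (U): U=GWYO F=RYWO R=GBWW B=OYRB L=RBOR
After move 7 (U): U=YGOW F=GBWO R=OYWW B=RBRB L=RYOR
Query: R face = OYWW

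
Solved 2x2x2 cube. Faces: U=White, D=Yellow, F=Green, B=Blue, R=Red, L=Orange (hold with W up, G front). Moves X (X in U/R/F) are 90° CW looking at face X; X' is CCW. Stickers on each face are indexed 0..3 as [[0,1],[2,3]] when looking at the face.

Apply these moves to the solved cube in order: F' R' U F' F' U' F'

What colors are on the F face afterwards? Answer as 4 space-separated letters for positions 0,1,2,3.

After move 1 (F'): F=GGGG U=WWRR R=YRYR D=OOYY L=OWOW
After move 2 (R'): R=RRYY U=WBRB F=GWGR D=OGYG B=YBOB
After move 3 (U): U=RWBB F=RRGR R=YBYY B=OWOB L=GWOW
After move 4 (F'): F=RRRG U=RWYY R=GBOY D=WWYG L=GBOB
After move 5 (F'): F=RGRR U=RWGO R=WBWY D=BBYG L=GYOY
After move 6 (U'): U=WORG F=GYRR R=RGWY B=WBOB L=OWOY
After move 7 (F'): F=YRGR U=WORW R=BGBY D=WYYG L=OGOR
Query: F face = YRGR

Answer: Y R G R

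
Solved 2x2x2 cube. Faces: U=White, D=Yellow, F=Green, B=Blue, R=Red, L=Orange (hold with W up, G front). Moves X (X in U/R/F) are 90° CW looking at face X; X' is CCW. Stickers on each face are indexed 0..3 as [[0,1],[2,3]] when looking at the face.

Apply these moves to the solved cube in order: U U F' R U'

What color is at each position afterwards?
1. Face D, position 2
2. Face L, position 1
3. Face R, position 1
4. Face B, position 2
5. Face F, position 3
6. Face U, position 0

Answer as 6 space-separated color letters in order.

Answer: Y G O W Y G

Derivation:
After move 1 (U): U=WWWW F=RRGG R=BBRR B=OOBB L=GGOO
After move 2 (U): U=WWWW F=BBGG R=OORR B=GGBB L=RROO
After move 3 (F'): F=BGBG U=WWOR R=YOYR D=ROYY L=RWOW
After move 4 (R): R=YYRO U=WGOG F=BOBY D=RBYG B=RGWB
After move 5 (U'): U=GGWO F=RWBY R=BORO B=YYWB L=RGOW
Query 1: D[2] = Y
Query 2: L[1] = G
Query 3: R[1] = O
Query 4: B[2] = W
Query 5: F[3] = Y
Query 6: U[0] = G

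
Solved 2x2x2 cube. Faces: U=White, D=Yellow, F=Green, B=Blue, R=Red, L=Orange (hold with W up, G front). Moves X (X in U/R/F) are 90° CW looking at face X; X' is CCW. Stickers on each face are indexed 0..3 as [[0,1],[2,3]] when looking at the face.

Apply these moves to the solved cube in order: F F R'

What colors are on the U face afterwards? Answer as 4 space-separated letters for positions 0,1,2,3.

Answer: W B Y B

Derivation:
After move 1 (F): F=GGGG U=WWOO R=WRWR D=RRYY L=OYOY
After move 2 (F): F=GGGG U=WWYY R=OROR D=WWYY L=OROR
After move 3 (R'): R=RROO U=WBYB F=GWGY D=WGYG B=YBWB
Query: U face = WBYB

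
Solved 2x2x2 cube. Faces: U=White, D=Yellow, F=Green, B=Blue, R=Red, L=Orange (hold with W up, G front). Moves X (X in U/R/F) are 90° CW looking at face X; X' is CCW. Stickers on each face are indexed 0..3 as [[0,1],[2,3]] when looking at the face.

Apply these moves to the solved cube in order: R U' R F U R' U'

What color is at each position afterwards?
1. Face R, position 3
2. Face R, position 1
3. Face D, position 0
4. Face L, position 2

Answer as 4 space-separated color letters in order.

Answer: Y G R O

Derivation:
After move 1 (R): R=RRRR U=WGWG F=GYGY D=YBYB B=WBWB
After move 2 (U'): U=GGWW F=OOGY R=GYRR B=RRWB L=WBOO
After move 3 (R): R=RGRY U=GOWY F=OBGB D=YWYR B=WRGB
After move 4 (F): F=GOBB U=GOOB R=WGYY D=RRYR L=WYOW
After move 5 (U): U=OGBO F=WGBB R=WRYY B=WYGB L=GOOW
After move 6 (R'): R=RYWY U=OGBW F=WGBO D=RGYB B=RYRB
After move 7 (U'): U=GWOB F=GOBO R=WGWY B=RYRB L=RYOW
Query 1: R[3] = Y
Query 2: R[1] = G
Query 3: D[0] = R
Query 4: L[2] = O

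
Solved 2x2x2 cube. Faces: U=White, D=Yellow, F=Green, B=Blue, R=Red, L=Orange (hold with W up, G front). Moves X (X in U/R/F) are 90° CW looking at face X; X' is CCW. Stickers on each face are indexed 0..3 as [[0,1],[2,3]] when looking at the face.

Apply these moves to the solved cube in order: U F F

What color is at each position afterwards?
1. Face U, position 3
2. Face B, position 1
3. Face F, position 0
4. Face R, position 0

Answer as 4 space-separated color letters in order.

Answer: Y O G O

Derivation:
After move 1 (U): U=WWWW F=RRGG R=BBRR B=OOBB L=GGOO
After move 2 (F): F=GRGR U=WWOG R=WBWR D=RBYY L=GYOY
After move 3 (F): F=GGRR U=WWYY R=OBGR D=WWYY L=GROB
Query 1: U[3] = Y
Query 2: B[1] = O
Query 3: F[0] = G
Query 4: R[0] = O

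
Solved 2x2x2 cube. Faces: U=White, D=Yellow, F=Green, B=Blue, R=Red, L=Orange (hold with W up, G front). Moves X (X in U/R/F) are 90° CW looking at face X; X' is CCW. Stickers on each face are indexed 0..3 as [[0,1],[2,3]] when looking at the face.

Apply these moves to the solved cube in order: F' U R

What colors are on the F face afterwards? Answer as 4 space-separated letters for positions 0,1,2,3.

Answer: Y O G Y

Derivation:
After move 1 (F'): F=GGGG U=WWRR R=YRYR D=OOYY L=OWOW
After move 2 (U): U=RWRW F=YRGG R=BBYR B=OWBB L=GGOW
After move 3 (R): R=YBRB U=RRRG F=YOGY D=OBYO B=WWWB
Query: F face = YOGY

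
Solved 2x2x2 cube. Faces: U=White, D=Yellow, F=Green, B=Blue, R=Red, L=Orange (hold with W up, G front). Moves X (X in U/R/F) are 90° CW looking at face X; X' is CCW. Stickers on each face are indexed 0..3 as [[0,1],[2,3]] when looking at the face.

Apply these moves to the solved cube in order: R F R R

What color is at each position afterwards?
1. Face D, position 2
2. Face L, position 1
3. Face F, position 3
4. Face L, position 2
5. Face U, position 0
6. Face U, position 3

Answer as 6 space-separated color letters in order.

Answer: Y Y W O W B

Derivation:
After move 1 (R): R=RRRR U=WGWG F=GYGY D=YBYB B=WBWB
After move 2 (F): F=GGYY U=WGOO R=WRGR D=RRYB L=OYOB
After move 3 (R): R=GWRR U=WGOY F=GRYB D=RWYW B=OBGB
After move 4 (R): R=RGRW U=WROB F=GWYW D=RGYO B=YBGB
Query 1: D[2] = Y
Query 2: L[1] = Y
Query 3: F[3] = W
Query 4: L[2] = O
Query 5: U[0] = W
Query 6: U[3] = B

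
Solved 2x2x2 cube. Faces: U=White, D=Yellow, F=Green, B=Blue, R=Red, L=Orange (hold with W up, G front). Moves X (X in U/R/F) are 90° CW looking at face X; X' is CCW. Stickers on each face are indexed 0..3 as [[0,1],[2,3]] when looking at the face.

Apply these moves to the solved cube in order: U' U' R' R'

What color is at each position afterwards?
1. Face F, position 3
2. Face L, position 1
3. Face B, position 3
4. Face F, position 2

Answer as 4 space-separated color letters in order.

Answer: G R B G

Derivation:
After move 1 (U'): U=WWWW F=OOGG R=GGRR B=RRBB L=BBOO
After move 2 (U'): U=WWWW F=BBGG R=OORR B=GGBB L=RROO
After move 3 (R'): R=OROR U=WBWG F=BWGW D=YBYG B=YGYB
After move 4 (R'): R=RROO U=WYWY F=BBGG D=YWYW B=GGBB
Query 1: F[3] = G
Query 2: L[1] = R
Query 3: B[3] = B
Query 4: F[2] = G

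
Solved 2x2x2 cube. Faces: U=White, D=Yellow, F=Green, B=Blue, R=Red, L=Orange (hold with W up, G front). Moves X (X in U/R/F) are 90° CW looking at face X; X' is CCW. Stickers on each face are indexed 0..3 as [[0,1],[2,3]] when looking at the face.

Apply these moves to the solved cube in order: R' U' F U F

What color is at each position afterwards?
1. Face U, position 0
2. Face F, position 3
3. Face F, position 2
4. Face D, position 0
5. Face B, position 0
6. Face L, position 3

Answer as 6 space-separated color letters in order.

Answer: O W O W Y G

Derivation:
After move 1 (R'): R=RRRR U=WBWB F=GWGW D=YGYG B=YBYB
After move 2 (U'): U=BBWW F=OOGW R=GWRR B=RRYB L=YBOO
After move 3 (F): F=GOWO U=BBOB R=WWWR D=RGYG L=YYOG
After move 4 (U): U=OBBB F=WWWO R=RRWR B=YYYB L=GOOG
After move 5 (F): F=WWOW U=OBGO R=BRBR D=WRYG L=GROG
Query 1: U[0] = O
Query 2: F[3] = W
Query 3: F[2] = O
Query 4: D[0] = W
Query 5: B[0] = Y
Query 6: L[3] = G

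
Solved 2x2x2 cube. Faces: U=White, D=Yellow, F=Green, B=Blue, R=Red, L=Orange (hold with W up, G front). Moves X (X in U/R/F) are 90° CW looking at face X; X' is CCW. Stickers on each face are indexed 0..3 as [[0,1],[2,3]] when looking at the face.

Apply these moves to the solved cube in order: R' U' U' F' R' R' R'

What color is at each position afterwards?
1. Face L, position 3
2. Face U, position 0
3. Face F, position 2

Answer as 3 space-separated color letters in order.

Answer: B B Y

Derivation:
After move 1 (R'): R=RRRR U=WBWB F=GWGW D=YGYG B=YBYB
After move 2 (U'): U=BBWW F=OOGW R=GWRR B=RRYB L=YBOO
After move 3 (U'): U=BWBW F=YBGW R=OORR B=GWYB L=RROO
After move 4 (F'): F=BWYG U=BWOR R=GOYR D=ROYG L=RWOB
After move 5 (R'): R=ORGY U=BYOG F=BWYR D=RWYG B=GWOB
After move 6 (R'): R=RYOG U=BOOG F=BYYG D=RWYR B=GWWB
After move 7 (R'): R=YGRO U=BWOG F=BOYG D=RYYG B=RWWB
Query 1: L[3] = B
Query 2: U[0] = B
Query 3: F[2] = Y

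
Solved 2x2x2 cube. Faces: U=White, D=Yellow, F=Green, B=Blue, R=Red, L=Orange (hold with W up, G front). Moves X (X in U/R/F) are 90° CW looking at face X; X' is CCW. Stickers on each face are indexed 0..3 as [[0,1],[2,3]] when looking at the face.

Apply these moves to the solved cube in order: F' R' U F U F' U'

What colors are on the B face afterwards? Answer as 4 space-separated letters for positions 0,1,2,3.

Answer: Y W O B

Derivation:
After move 1 (F'): F=GGGG U=WWRR R=YRYR D=OOYY L=OWOW
After move 2 (R'): R=RRYY U=WBRB F=GWGR D=OGYG B=YBOB
After move 3 (U): U=RWBB F=RRGR R=YBYY B=OWOB L=GWOW
After move 4 (F): F=GRRR U=RWWW R=BBBY D=YYYG L=GOOG
After move 5 (U): U=WRWW F=BBRR R=OWBY B=GOOB L=GROG
After move 6 (F'): F=BRBR U=WROB R=YWYY D=RGYG L=GWOW
After move 7 (U'): U=RBWO F=GWBR R=BRYY B=YWOB L=GOOW
Query: B face = YWOB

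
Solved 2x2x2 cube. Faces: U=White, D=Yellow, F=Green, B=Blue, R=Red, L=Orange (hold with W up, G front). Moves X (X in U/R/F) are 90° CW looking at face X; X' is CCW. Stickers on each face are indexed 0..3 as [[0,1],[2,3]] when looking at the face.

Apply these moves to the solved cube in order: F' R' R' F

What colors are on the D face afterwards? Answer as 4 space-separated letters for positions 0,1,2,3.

Answer: R R Y R

Derivation:
After move 1 (F'): F=GGGG U=WWRR R=YRYR D=OOYY L=OWOW
After move 2 (R'): R=RRYY U=WBRB F=GWGR D=OGYG B=YBOB
After move 3 (R'): R=RYRY U=WORY F=GBGB D=OWYR B=GBGB
After move 4 (F): F=GGBB U=WOWW R=RYYY D=RRYR L=OOOW
Query: D face = RRYR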